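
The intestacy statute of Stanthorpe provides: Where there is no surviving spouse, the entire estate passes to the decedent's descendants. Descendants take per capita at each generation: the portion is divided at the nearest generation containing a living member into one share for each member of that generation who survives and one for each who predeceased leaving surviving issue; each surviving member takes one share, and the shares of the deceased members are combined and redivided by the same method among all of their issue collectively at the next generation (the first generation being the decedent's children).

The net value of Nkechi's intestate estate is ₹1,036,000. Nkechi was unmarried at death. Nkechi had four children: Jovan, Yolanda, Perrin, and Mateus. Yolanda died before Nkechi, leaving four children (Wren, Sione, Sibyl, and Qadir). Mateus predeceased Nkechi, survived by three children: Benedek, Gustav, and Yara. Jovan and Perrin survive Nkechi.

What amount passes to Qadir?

The entire ₹1,036,000 passes to the descendants.
That amount (₹1,036,000) is divided at the children's generation into 4 shares of ₹259,000. Jovan and Perrin each take ₹259,000. The 2 shares of the deceased (Yolanda and Mateus) are combined into a pool of ₹518,000.
That pool (₹518,000) is divided at the grandchildren's generation equally among Wren, Sione, Sibyl, Qadir, Benedek, Gustav, and Yara: ₹74,000 each.

Qadir receives ₹74,000.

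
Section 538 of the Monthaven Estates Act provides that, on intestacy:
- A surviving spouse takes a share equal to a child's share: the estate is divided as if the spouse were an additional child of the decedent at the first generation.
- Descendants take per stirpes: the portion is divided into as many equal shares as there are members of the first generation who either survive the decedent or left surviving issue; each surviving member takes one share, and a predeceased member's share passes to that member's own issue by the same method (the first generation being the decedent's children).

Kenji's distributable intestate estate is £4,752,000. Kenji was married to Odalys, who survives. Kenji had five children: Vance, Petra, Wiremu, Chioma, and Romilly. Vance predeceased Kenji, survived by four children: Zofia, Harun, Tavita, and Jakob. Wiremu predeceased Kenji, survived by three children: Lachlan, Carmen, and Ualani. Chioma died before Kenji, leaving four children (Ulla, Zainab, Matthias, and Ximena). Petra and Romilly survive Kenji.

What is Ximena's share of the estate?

Ximena receives £198,000.

The spouse counts as an additional share at the children's level, so there are 6 primary shares of £792,000. Odalys takes one such share (£792,000).
The children's combined portion (£3,960,000) is divided into 5 shares of £792,000: Petra and Romilly each take £792,000; Vance's £792,000 share passes to Vance's issue; Wiremu's £792,000 share passes to Wiremu's issue; Chioma's £792,000 share passes to Chioma's issue.
Vance's share (£792,000) is divided into 4 shares of £198,000: Zofia, Harun, Tavita, and Jakob each take £198,000.
Wiremu's share (£792,000) is divided into 3 shares of £264,000: Lachlan, Carmen, and Ualani each take £264,000.
Chioma's share (£792,000) is divided into 4 shares of £198,000: Ulla, Zainab, Matthias, and Ximena each take £198,000.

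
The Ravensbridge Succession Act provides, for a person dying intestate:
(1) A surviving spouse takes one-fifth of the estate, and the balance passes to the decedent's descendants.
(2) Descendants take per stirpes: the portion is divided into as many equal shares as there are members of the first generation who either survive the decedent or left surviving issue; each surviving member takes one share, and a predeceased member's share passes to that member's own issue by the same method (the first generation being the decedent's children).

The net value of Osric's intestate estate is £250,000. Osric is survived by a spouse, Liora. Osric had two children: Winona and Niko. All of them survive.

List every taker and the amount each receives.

Liora: £50,000; Winona: £100,000; Niko: £100,000

Liora takes one-fifth of £250,000 = £50,000. The remaining £200,000 passes to the descendants.
The descendants' portion (£200,000) is divided into 2 shares of £100,000: Winona and Niko each take £100,000.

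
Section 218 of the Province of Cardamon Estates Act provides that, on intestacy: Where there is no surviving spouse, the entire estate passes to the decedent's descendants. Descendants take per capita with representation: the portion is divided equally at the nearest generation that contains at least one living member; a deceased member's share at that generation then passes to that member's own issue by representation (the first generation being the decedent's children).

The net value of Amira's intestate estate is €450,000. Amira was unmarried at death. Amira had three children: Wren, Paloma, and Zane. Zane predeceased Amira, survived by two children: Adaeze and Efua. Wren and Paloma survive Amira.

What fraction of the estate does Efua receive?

Efua receives 1/6 of the estate.

The entire €450,000 passes to the descendants.
That amount (€450,000) is divided into 3 shares of €150,000: Wren and Paloma each take €150,000; Zane's €150,000 share passes to Zane's issue.
Zane's share (€150,000) is divided into 2 shares of €75,000: Adaeze and Efua each take €75,000.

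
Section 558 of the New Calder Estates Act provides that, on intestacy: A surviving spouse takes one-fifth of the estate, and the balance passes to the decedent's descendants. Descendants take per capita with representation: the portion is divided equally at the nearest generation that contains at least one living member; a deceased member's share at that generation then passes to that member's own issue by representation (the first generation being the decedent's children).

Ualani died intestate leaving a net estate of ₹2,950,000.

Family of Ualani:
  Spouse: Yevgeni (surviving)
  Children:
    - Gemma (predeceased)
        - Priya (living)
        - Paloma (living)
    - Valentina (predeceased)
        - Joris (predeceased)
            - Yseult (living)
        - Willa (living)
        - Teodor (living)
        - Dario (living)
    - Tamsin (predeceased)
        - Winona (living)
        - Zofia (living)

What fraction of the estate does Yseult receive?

Yevgeni takes one-fifth of ₹2,950,000 = ₹590,000. The remaining ₹2,360,000 passes to the descendants.
No child survives, so the initial division is made at the grandchildren's generation.
The descendants' portion (₹2,360,000) is divided into 8 shares of ₹295,000: Priya, Paloma, Willa, Teodor, Dario, Winona, and Zofia each take ₹295,000; Joris's ₹295,000 share passes to Joris's issue.
Joris's share (₹295,000) passes entirely to Yseult.

Yseult receives 1/10 of the estate.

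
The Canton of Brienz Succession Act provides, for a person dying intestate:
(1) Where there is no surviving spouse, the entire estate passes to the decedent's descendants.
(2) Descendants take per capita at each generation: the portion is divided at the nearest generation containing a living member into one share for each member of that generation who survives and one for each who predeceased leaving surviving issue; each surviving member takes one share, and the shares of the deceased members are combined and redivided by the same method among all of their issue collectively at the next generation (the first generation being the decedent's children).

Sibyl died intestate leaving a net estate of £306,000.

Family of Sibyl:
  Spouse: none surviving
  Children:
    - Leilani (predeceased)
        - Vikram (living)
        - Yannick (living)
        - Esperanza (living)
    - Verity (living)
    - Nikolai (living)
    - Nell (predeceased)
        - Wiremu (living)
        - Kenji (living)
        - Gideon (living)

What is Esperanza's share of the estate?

The entire £306,000 passes to the descendants.
That amount (£306,000) is divided at the children's generation into 4 shares of £76,500. Verity and Nikolai each take £76,500. The 2 shares of the deceased (Leilani and Nell) are combined into a pool of £153,000.
That pool (£153,000) is divided at the grandchildren's generation equally among Vikram, Yannick, Esperanza, Wiremu, Kenji, and Gideon: £25,500 each.

Esperanza receives £25,500.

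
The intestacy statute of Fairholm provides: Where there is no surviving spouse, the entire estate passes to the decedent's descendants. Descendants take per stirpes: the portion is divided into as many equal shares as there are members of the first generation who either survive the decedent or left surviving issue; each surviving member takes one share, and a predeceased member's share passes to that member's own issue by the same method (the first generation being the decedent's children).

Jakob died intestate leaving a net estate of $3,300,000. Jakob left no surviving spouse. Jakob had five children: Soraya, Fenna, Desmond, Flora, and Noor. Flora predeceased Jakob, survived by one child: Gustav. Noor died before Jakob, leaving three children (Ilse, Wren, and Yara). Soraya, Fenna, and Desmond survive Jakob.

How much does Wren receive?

Wren receives $220,000.

The entire $3,300,000 passes to the descendants.
That amount ($3,300,000) is divided into 5 shares of $660,000: Soraya, Fenna, and Desmond each take $660,000; Flora's $660,000 share passes to Flora's issue; Noor's $660,000 share passes to Noor's issue.
Flora's share ($660,000) passes entirely to Gustav.
Noor's share ($660,000) is divided into 3 shares of $220,000: Ilse, Wren, and Yara each take $220,000.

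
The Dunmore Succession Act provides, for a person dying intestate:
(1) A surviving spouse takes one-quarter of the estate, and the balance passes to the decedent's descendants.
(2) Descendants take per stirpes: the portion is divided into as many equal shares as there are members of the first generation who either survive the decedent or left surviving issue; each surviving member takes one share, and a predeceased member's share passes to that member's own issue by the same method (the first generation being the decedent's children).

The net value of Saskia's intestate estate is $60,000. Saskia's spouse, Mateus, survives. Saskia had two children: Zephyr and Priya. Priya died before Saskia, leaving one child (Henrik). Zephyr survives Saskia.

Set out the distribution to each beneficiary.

Mateus takes one-quarter of $60,000 = $15,000. The remaining $45,000 passes to the descendants.
The descendants' portion ($45,000) is divided into 2 shares of $22,500: Zephyr takes $22,500; Priya's $22,500 share passes to Priya's issue.
Priya's share ($22,500) passes entirely to Henrik.

Mateus: $15,000; Zephyr: $22,500; Henrik: $22,500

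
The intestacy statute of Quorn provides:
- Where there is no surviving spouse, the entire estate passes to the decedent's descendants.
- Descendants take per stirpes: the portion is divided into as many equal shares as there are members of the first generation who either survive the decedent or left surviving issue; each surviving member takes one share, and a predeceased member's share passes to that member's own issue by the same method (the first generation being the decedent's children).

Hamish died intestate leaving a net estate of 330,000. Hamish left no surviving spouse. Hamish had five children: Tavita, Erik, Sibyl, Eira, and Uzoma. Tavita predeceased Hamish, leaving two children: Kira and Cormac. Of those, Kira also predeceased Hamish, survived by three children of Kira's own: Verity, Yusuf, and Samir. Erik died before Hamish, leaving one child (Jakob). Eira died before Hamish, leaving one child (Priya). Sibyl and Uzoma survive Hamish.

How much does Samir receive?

The entire 330,000 passes to the descendants.
That amount (330,000) is divided into 5 shares of 66,000: Sibyl and Uzoma each take 66,000; Tavita's 66,000 share passes to Tavita's issue; Erik's 66,000 share passes to Erik's issue; Eira's 66,000 share passes to Eira's issue.
Tavita's share (66,000) is divided into 2 shares of 33,000: Cormac takes 33,000; Kira's 33,000 share passes to Kira's issue.
Kira's share (33,000) is divided into 3 shares of 11,000: Verity, Yusuf, and Samir each take 11,000.
Erik's share (66,000) passes entirely to Jakob.
Eira's share (66,000) passes entirely to Priya.

Samir receives 11,000.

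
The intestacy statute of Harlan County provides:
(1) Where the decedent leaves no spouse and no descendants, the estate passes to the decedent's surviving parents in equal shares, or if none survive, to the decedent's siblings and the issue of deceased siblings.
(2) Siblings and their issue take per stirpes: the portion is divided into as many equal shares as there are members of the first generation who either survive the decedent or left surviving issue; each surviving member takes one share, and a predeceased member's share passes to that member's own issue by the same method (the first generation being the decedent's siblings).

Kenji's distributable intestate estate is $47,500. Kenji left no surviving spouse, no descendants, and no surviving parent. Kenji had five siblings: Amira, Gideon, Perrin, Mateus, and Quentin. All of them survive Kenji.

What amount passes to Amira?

The entire $47,500 passes to the siblings and their issue.
That amount ($47,500) is divided into 5 shares of $9,500: Amira, Gideon, Perrin, Mateus, and Quentin each take $9,500.

Amira receives $9,500.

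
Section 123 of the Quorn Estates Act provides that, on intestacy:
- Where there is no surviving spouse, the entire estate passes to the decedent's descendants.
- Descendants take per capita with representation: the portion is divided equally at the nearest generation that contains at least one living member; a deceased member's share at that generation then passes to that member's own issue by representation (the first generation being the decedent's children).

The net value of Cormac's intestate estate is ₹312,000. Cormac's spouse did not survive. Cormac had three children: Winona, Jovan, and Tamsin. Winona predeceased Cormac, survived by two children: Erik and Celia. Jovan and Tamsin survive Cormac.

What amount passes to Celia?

The entire ₹312,000 passes to the descendants.
That amount (₹312,000) is divided into 3 shares of ₹104,000: Jovan and Tamsin each take ₹104,000; Winona's ₹104,000 share passes to Winona's issue.
Winona's share (₹104,000) is divided into 2 shares of ₹52,000: Erik and Celia each take ₹52,000.

Celia receives ₹52,000.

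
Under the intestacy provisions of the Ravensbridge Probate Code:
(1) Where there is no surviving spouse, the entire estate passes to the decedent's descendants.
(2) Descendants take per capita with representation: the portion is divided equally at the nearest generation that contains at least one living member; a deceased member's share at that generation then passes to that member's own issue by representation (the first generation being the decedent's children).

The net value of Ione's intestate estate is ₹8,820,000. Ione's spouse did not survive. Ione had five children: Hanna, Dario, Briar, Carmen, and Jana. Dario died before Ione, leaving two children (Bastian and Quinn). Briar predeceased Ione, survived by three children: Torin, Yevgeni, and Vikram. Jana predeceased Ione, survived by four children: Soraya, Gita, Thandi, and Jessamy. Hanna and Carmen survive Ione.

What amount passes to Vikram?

The entire ₹8,820,000 passes to the descendants.
That amount (₹8,820,000) is divided into 5 shares of ₹1,764,000: Hanna and Carmen each take ₹1,764,000; Dario's ₹1,764,000 share passes to Dario's issue; Briar's ₹1,764,000 share passes to Briar's issue; Jana's ₹1,764,000 share passes to Jana's issue.
Dario's share (₹1,764,000) is divided into 2 shares of ₹882,000: Bastian and Quinn each take ₹882,000.
Briar's share (₹1,764,000) is divided into 3 shares of ₹588,000: Torin, Yevgeni, and Vikram each take ₹588,000.
Jana's share (₹1,764,000) is divided into 4 shares of ₹441,000: Soraya, Gita, Thandi, and Jessamy each take ₹441,000.

Vikram receives ₹588,000.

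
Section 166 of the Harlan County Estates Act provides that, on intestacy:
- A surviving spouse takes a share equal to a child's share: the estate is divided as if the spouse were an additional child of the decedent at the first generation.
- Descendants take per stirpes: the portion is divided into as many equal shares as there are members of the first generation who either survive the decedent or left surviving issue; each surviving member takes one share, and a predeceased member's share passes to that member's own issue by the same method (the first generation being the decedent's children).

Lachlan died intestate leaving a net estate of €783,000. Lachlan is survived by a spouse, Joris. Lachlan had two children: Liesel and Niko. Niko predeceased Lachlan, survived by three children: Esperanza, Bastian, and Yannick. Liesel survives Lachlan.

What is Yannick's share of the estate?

Yannick receives €87,000.

The spouse counts as an additional share at the children's level, so there are 3 primary shares of €261,000. Joris takes one such share (€261,000).
The children's combined portion (€522,000) is divided into 2 shares of €261,000: Liesel takes €261,000; Niko's €261,000 share passes to Niko's issue.
Niko's share (€261,000) is divided into 3 shares of €87,000: Esperanza, Bastian, and Yannick each take €87,000.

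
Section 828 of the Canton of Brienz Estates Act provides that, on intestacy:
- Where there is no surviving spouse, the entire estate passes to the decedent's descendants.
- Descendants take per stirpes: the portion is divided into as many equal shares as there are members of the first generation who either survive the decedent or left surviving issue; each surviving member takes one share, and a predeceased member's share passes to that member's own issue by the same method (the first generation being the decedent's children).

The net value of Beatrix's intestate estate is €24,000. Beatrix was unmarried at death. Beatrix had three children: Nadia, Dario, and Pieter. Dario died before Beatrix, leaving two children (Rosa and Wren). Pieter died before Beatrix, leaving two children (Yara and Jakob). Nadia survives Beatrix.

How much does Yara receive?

Yara receives €4,000.

The entire €24,000 passes to the descendants.
That amount (€24,000) is divided into 3 shares of €8,000: Nadia takes €8,000; Dario's €8,000 share passes to Dario's issue; Pieter's €8,000 share passes to Pieter's issue.
Dario's share (€8,000) is divided into 2 shares of €4,000: Rosa and Wren each take €4,000.
Pieter's share (€8,000) is divided into 2 shares of €4,000: Yara and Jakob each take €4,000.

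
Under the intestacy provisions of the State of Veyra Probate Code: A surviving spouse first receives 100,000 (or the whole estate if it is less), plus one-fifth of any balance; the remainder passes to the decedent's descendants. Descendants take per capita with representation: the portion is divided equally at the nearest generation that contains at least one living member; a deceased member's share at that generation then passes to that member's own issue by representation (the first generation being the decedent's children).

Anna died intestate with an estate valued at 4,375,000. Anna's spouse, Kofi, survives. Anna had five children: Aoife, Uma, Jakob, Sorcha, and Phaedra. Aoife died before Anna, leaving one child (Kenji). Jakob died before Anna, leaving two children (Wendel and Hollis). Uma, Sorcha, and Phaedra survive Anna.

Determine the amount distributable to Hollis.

Kofi first takes 100,000, leaving a balance of 4,275,000. Kofi then takes one-fifth of the balance (855,000), for a total of 955,000. The remaining 3,420,000 passes to the descendants.
The descendants' portion (3,420,000) is divided into 5 shares of 684,000: Uma, Sorcha, and Phaedra each take 684,000; Aoife's 684,000 share passes to Aoife's issue; Jakob's 684,000 share passes to Jakob's issue.
Aoife's share (684,000) passes entirely to Kenji.
Jakob's share (684,000) is divided into 2 shares of 342,000: Wendel and Hollis each take 342,000.

Hollis receives 342,000.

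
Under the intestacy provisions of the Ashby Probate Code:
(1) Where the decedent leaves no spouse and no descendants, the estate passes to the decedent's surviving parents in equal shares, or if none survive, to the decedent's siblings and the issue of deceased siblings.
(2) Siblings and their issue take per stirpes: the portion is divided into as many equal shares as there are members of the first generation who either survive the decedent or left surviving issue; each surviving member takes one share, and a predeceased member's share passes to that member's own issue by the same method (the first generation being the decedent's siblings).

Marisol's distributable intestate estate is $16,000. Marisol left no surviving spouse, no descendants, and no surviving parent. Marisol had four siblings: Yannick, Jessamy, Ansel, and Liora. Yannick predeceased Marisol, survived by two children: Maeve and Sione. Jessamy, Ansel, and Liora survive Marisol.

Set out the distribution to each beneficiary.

The entire $16,000 passes to the siblings and their issue.
That amount ($16,000) is divided into 4 shares of $4,000: Jessamy, Ansel, and Liora each take $4,000; Yannick's $4,000 share passes to Yannick's issue.
Yannick's share ($4,000) is divided into 2 shares of $2,000: Maeve and Sione each take $2,000.

Maeve: $2,000; Sione: $2,000; Jessamy: $4,000; Ansel: $4,000; Liora: $4,000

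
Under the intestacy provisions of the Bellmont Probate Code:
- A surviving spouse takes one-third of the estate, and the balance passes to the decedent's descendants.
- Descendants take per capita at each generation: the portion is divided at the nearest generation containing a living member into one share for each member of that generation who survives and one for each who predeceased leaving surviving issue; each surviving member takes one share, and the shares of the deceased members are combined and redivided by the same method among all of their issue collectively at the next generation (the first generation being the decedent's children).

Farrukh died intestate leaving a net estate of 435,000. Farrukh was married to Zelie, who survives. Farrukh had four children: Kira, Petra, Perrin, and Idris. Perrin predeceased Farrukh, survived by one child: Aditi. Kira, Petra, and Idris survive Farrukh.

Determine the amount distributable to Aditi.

Zelie takes one-third of 435,000 = 145,000. The remaining 290,000 passes to the descendants.
The descendants' portion (290,000) is divided at the children's generation into 4 shares of 72,500. Kira, Petra, and Idris each take 72,500. The remaining share for the deceased Perrin (72,500) is carried to the next generation.
That pool (72,500) passes entirely to Aditi, the sole taker at the grandchildren's generation.

Aditi receives 72,500.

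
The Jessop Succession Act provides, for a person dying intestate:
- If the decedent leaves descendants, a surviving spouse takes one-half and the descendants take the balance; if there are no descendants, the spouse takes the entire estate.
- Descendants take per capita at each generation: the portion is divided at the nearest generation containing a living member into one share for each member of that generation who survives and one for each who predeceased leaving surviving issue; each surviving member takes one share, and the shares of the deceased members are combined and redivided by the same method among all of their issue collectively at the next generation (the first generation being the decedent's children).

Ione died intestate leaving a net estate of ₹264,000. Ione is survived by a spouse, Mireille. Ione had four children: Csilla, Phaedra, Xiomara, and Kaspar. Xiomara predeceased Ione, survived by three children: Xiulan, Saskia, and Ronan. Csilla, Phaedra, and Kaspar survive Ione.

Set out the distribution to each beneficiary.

Mireille takes one-half of ₹264,000 = ₹132,000. The remaining ₹132,000 passes to the descendants.
The descendants' portion (₹132,000) is divided at the children's generation into 4 shares of ₹33,000. Csilla, Phaedra, and Kaspar each take ₹33,000. The remaining share for the deceased Xiomara (₹33,000) is carried to the next generation.
That pool (₹33,000) is divided at the grandchildren's generation equally among Xiulan, Saskia, and Ronan: ₹11,000 each.

Mireille: ₹132,000; Csilla: ₹33,000; Phaedra: ₹33,000; Xiulan: ₹11,000; Saskia: ₹11,000; Ronan: ₹11,000; Kaspar: ₹33,000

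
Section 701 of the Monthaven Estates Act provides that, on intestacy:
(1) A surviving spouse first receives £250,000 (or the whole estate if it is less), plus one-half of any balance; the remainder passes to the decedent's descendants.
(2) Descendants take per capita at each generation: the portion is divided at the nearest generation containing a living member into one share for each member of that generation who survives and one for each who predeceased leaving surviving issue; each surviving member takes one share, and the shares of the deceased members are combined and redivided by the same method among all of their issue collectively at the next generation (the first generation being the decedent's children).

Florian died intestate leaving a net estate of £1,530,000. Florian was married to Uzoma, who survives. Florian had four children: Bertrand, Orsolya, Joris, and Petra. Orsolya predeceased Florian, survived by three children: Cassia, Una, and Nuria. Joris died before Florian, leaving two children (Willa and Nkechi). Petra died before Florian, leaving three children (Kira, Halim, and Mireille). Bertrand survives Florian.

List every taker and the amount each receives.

Uzoma: £890,000; Bertrand: £160,000; Cassia: £60,000; Una: £60,000; Nuria: £60,000; Willa: £60,000; Nkechi: £60,000; Kira: £60,000; Halim: £60,000; Mireille: £60,000

Uzoma first takes £250,000, leaving a balance of £1,280,000. Uzoma then takes one-half of the balance (£640,000), for a total of £890,000. The remaining £640,000 passes to the descendants.
The descendants' portion (£640,000) is divided at the children's generation into 4 shares of £160,000. Bertrand takes £160,000. The 3 shares of the deceased (Orsolya, Joris, and Petra) are combined into a pool of £480,000.
That pool (£480,000) is divided at the grandchildren's generation equally among Cassia, Una, Nuria, Willa, Nkechi, Kira, Halim, and Mireille: £60,000 each.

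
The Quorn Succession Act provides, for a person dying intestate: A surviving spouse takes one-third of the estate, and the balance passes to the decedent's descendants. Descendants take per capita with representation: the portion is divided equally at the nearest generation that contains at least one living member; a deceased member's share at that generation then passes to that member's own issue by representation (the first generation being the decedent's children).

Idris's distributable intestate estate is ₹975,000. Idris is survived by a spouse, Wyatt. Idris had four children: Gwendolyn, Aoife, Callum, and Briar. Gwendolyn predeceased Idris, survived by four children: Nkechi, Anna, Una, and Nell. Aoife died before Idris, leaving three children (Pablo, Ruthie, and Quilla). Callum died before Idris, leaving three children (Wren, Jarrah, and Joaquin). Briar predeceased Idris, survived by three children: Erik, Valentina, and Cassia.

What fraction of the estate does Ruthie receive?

Ruthie receives 2/39 of the estate.

Wyatt takes one-third of ₹975,000 = ₹325,000. The remaining ₹650,000 passes to the descendants.
No child survives, so the initial division is made at the grandchildren's generation.
The descendants' portion (₹650,000) is divided into 13 shares of ₹50,000: Nkechi, Anna, Una, Nell, Pablo, Ruthie, Quilla, Wren, Jarrah, Joaquin, Erik, Valentina, and Cassia each take ₹50,000.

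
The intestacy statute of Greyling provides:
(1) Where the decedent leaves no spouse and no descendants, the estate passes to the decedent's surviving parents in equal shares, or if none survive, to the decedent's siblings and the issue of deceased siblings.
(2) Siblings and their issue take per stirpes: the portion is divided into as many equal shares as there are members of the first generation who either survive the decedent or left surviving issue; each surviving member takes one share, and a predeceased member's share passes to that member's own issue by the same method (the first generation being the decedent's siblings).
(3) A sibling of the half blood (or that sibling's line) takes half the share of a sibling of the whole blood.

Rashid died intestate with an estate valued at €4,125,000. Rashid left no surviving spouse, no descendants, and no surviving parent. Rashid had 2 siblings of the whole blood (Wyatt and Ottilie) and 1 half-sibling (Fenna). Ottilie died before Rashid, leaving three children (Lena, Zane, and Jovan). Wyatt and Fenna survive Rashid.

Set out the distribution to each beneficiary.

Wyatt: €1,650,000; Fenna: €825,000; Lena: €550,000; Zane: €550,000; Jovan: €550,000

The entire €4,125,000 passes to the siblings and their issue.
Counting each half-blood sibling's line as half a unit, there are 5/2 units in €4,125,000, so one unit is €1,650,000. Whole-blood lines (Wyatt and Ottilie) take €1,650,000 each; half-blood lines (Fenna) take €825,000 each.
Ottilie's share (€1,650,000) is divided into 3 shares of €550,000: Lena, Zane, and Jovan each take €550,000.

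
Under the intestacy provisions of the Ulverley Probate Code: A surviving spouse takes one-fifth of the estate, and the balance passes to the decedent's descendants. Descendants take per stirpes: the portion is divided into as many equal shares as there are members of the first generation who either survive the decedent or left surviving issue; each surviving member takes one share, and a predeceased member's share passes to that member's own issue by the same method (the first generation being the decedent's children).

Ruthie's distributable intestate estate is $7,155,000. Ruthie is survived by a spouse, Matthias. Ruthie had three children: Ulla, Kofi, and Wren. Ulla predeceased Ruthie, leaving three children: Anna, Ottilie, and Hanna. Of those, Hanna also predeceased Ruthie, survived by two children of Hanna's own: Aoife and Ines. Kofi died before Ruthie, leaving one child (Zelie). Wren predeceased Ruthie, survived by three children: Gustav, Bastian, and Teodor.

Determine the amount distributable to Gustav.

Matthias takes one-fifth of $7,155,000 = $1,431,000. The remaining $5,724,000 passes to the descendants.
The descendants' portion ($5,724,000) is divided into 3 shares of $1,908,000: Ulla's $1,908,000 share passes to Ulla's issue; Kofi's $1,908,000 share passes to Kofi's issue; Wren's $1,908,000 share passes to Wren's issue.
Ulla's share ($1,908,000) is divided into 3 shares of $636,000: Anna and Ottilie each take $636,000; Hanna's $636,000 share passes to Hanna's issue.
Hanna's share ($636,000) is divided into 2 shares of $318,000: Aoife and Ines each take $318,000.
Kofi's share ($1,908,000) passes entirely to Zelie.
Wren's share ($1,908,000) is divided into 3 shares of $636,000: Gustav, Bastian, and Teodor each take $636,000.

Gustav receives $636,000.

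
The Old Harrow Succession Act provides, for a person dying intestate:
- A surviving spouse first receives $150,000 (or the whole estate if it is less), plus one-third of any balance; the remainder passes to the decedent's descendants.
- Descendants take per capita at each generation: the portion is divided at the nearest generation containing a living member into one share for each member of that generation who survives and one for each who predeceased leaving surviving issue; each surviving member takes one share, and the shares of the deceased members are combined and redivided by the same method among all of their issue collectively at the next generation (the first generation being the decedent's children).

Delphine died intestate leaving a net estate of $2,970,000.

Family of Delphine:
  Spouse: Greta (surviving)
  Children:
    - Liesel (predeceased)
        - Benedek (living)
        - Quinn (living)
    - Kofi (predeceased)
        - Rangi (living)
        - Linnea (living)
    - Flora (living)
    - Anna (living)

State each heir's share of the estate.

Greta: $1,090,000; Benedek: $235,000; Quinn: $235,000; Rangi: $235,000; Linnea: $235,000; Flora: $470,000; Anna: $470,000

Greta first takes $150,000, leaving a balance of $2,820,000. Greta then takes one-third of the balance ($940,000), for a total of $1,090,000. The remaining $1,880,000 passes to the descendants.
The descendants' portion ($1,880,000) is divided at the children's generation into 4 shares of $470,000. Flora and Anna each take $470,000. The 2 shares of the deceased (Liesel and Kofi) are combined into a pool of $940,000.
That pool ($940,000) is divided at the grandchildren's generation equally among Benedek, Quinn, Rangi, and Linnea: $235,000 each.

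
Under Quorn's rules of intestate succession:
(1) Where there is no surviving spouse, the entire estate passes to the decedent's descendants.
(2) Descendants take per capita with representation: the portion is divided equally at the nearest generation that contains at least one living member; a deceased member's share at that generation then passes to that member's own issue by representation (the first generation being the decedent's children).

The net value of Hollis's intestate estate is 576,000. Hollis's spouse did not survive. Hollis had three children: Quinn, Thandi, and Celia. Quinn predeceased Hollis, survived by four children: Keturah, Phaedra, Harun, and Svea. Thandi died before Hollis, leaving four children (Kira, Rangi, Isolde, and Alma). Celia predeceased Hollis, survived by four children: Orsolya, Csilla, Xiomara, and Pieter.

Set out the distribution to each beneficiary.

The entire 576,000 passes to the descendants.
No child survives, so the initial division is made at the grandchildren's generation.
That amount (576,000) is divided into 12 shares of 48,000: Keturah, Phaedra, Harun, Svea, Kira, Rangi, Isolde, Alma, Orsolya, Csilla, Xiomara, and Pieter each take 48,000.

Keturah: 48,000; Phaedra: 48,000; Harun: 48,000; Svea: 48,000; Kira: 48,000; Rangi: 48,000; Isolde: 48,000; Alma: 48,000; Orsolya: 48,000; Csilla: 48,000; Xiomara: 48,000; Pieter: 48,000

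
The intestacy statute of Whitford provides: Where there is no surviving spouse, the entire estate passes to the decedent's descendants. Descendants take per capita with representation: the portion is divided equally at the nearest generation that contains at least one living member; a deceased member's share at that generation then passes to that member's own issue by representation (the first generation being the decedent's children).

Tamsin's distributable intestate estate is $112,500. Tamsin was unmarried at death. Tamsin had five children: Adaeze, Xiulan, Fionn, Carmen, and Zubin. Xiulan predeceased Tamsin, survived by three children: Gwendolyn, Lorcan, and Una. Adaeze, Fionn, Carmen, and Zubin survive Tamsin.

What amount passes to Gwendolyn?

Gwendolyn receives $7,500.

The entire $112,500 passes to the descendants.
That amount ($112,500) is divided into 5 shares of $22,500: Adaeze, Fionn, Carmen, and Zubin each take $22,500; Xiulan's $22,500 share passes to Xiulan's issue.
Xiulan's share ($22,500) is divided into 3 shares of $7,500: Gwendolyn, Lorcan, and Una each take $7,500.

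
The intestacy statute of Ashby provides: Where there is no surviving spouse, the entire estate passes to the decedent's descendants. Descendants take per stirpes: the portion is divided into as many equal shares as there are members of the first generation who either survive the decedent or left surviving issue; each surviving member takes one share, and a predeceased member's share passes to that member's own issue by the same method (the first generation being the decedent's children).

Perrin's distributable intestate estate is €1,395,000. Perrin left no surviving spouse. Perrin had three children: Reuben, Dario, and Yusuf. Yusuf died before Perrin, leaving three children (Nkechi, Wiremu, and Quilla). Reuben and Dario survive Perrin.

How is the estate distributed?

Reuben: €465,000; Dario: €465,000; Nkechi: €155,000; Wiremu: €155,000; Quilla: €155,000

The entire €1,395,000 passes to the descendants.
That amount (€1,395,000) is divided into 3 shares of €465,000: Reuben and Dario each take €465,000; Yusuf's €465,000 share passes to Yusuf's issue.
Yusuf's share (€465,000) is divided into 3 shares of €155,000: Nkechi, Wiremu, and Quilla each take €155,000.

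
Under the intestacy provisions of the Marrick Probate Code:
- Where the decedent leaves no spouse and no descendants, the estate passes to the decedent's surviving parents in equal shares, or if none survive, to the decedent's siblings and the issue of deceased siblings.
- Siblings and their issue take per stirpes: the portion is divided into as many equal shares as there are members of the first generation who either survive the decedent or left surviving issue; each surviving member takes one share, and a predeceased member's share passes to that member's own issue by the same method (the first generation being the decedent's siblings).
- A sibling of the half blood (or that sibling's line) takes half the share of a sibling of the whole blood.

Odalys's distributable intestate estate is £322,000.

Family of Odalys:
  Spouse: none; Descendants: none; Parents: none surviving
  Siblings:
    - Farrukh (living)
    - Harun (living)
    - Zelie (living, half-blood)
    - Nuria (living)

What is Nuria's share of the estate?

Nuria receives £92,000.

The entire £322,000 passes to the siblings and their issue.
Counting each half-blood sibling's line as half a unit, there are 7/2 units in £322,000, so one unit is £92,000. Whole-blood lines (Farrukh, Harun, and Nuria) take £92,000 each; half-blood lines (Zelie) take £46,000 each.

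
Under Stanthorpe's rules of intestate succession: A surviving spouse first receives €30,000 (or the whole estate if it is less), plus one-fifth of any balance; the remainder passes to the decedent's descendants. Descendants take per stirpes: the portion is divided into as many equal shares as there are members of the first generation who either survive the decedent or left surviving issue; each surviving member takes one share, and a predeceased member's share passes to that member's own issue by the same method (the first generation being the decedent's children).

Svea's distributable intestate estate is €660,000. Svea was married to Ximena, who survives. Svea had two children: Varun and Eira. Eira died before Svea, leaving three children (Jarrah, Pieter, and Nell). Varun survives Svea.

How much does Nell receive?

Nell receives €84,000.

Ximena first takes €30,000, leaving a balance of €630,000. Ximena then takes one-fifth of the balance (€126,000), for a total of €156,000. The remaining €504,000 passes to the descendants.
The descendants' portion (€504,000) is divided into 2 shares of €252,000: Varun takes €252,000; Eira's €252,000 share passes to Eira's issue.
Eira's share (€252,000) is divided into 3 shares of €84,000: Jarrah, Pieter, and Nell each take €84,000.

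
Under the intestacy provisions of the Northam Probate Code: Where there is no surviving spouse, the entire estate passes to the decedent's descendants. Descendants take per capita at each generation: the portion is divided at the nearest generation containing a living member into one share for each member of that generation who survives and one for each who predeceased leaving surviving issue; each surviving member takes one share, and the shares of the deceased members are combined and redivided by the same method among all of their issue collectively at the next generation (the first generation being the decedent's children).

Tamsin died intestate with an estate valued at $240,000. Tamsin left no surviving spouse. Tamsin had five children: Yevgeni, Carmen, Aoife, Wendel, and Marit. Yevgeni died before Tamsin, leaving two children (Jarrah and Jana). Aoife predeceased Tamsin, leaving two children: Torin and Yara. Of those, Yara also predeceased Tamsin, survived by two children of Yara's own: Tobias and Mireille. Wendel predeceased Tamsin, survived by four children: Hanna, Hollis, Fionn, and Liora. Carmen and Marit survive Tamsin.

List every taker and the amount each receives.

The entire $240,000 passes to the descendants.
That amount ($240,000) is divided at the children's generation into 5 shares of $48,000. Carmen and Marit each take $48,000. The 3 shares of the deceased (Yevgeni, Aoife, and Wendel) are combined into a pool of $144,000.
That pool ($144,000) is divided at the grandchildren's generation into 8 shares of $18,000. Jarrah, Jana, Torin, Hanna, Hollis, Fionn, and Liora each take $18,000. The remaining share for the deceased Yara ($18,000) is carried to the next generation.
That pool ($18,000) is divided at the great-grandchildren's generation equally among Tobias and Mireille: $9,000 each.

Jarrah: $18,000; Jana: $18,000; Carmen: $48,000; Torin: $18,000; Tobias: $9,000; Mireille: $9,000; Hanna: $18,000; Hollis: $18,000; Fionn: $18,000; Liora: $18,000; Marit: $48,000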